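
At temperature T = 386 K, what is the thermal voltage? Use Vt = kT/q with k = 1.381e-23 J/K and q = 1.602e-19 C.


Step 1: kT = 1.381e-23 * 386 = 5.33066e-21 J
Step 2: Vt = kT/q = 5.33066e-21 / 1.602e-19
Step 3: Vt = 0.03328 V

0.03328


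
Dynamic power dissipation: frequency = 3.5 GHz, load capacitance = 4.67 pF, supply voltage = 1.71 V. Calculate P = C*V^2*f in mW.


Step 1: V^2 = 1.71^2 = 2.9241 V^2
Step 2: P = C*V^2*f = 4.67e-12 F * 2.9241 * 3.5e9 Hz
Step 3: P = 4.77944145e-02 W
Step 4: P = 47.794 mW

47.794


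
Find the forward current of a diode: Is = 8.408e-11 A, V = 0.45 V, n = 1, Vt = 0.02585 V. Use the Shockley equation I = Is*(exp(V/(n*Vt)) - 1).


Step 1: V/(n*Vt) = 0.45/(1*0.02585) = 17.4081
Step 2: exp(17.4081) = 3.6328e+07
Step 3: I = 8.408e-11 * (3.6328e+07 - 1) = 3.05e-03 A

3.05e-03


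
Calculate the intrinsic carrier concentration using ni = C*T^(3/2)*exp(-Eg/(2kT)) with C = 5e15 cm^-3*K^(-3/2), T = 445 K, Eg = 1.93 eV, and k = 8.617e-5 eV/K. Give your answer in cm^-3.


Step 1: Compute kT = 8.617e-5 * 445 = 0.03834565 eV
Step 2: Exponent = -Eg/(2kT) = -1.93/(2*0.03834565) = -25.16583
Step 3: T^(3/2) = 445^1.5 = 9387.29
Step 4: ni = 5e15 * 9387.29 * exp(-25.16583) = 5.52e+08 cm^-3

5.52e+08


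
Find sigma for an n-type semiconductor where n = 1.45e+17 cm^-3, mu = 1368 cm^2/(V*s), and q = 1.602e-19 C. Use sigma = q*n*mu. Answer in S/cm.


Step 1: sigma = q * n * mu
Step 2: sigma = 1.602e-19 * 1.45e+17 * 1368
Step 3: sigma = 3.178e+01 S/cm

3.178e+01


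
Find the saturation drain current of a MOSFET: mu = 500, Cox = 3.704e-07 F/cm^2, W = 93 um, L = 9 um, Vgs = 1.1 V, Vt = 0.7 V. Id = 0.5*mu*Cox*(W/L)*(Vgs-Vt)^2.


Step 1: Overdrive voltage Vov = Vgs - Vt = 1.1 - 0.7 = 0.4 V
Step 2: W/L = 93/9 = 10.3333
Step 3: Id = 0.5 * 500 * 3.704e-07 * 10.3333 * 0.4^2
Step 4: Id = 1.53e-04 A

1.53e-04


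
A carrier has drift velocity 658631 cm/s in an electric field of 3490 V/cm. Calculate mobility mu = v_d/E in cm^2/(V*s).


Step 1: mu = v_d / E
Step 2: mu = 658631 / 3490
Step 3: mu = 188.72 cm^2/(V*s)

188.72


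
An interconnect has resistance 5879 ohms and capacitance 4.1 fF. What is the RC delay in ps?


Step 1: tau = R * C
Step 2: tau = 5879 * 4.1 fF = 5879 * 4.1e-15 F
Step 3: tau = 2.41039e-11 s = 24.1039 ps

24.1039


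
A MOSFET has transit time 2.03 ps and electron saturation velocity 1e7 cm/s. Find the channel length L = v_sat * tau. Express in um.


Step 1: tau in seconds = 2.03 ps * 1e-12 = 2.0300e-12 s
Step 2: L = v_sat * tau = 1e7 * 2.0300e-12 = 2.0300e-05 cm
Step 3: L in um = 2.0300e-05 * 1e4 = 0.203 um

0.203


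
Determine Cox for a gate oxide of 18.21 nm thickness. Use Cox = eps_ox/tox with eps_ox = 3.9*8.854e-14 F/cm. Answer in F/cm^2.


Step 1: eps_ox = 3.9 * 8.854e-14 = 3.45306e-13 F/cm
Step 2: tox in cm = 18.21 nm * 1e-7 = 1.8210e-06 cm
Step 3: Cox = 3.45306e-13 / 1.8210e-06 = 1.90e-07 F/cm^2

1.90e-07


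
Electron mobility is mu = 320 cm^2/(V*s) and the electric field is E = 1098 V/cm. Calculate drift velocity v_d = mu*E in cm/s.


Step 1: v_d = mu * E
Step 2: v_d = 320 * 1098 = 351360
Step 3: v_d = 3.51e+05 cm/s

3.51e+05


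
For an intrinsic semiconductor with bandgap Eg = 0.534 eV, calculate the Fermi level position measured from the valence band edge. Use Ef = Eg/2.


Step 1: For an intrinsic semiconductor, the Fermi level sits at midgap.
Step 2: Ef = Eg / 2 = 0.534 / 2 = 0.267 eV

0.267


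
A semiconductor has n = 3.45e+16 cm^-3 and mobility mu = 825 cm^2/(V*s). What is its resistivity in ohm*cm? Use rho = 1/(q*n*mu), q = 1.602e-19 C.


Step 1: sigma = q * n * mu = 1.602e-19 * 3.45e+16 * 825 = 4.55969e+00 S/cm
Step 2: rho = 1 / sigma = 1 / 4.55969e+00 = 0.2193 ohm*cm

0.2193


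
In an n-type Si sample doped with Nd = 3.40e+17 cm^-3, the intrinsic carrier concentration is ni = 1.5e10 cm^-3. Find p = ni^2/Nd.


Step 1: Since Nd >> ni, n ≈ Nd = 3.40e+17 cm^-3
Step 2: p = ni^2 / n = (1.5e10)^2 / 3.40e+17
Step 3: p = 2.25e20 / 3.40e+17 = 6.62e+02 cm^-3

6.62e+02


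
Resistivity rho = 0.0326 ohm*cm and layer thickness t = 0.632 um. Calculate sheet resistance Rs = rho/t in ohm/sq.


Step 1: Convert thickness to cm: t = 0.632 um = 6.3200e-05 cm
Step 2: Rs = rho / t = 0.0326 / 6.3200e-05
Step 3: Rs = 515.8 ohm/sq

515.8


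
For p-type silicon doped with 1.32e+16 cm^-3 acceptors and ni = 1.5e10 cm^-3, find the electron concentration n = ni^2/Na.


Step 1: Majority hole concentration p ≈ Na = 1.32e+16 cm^-3
Step 2: n = ni^2 / Na = (1.5e10)^2 / 1.32e+16
Step 3: n = 1.70e+04 cm^-3

1.70e+04


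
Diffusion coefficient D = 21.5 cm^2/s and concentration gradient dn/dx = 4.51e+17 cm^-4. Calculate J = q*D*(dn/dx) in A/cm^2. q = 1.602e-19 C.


Step 1: J = q * D * (dn/dx)
Step 2: J = 1.602e-19 * 21.5 * 4.51e+17
Step 3: J = 1.55e+00 A/cm^2

1.55e+00


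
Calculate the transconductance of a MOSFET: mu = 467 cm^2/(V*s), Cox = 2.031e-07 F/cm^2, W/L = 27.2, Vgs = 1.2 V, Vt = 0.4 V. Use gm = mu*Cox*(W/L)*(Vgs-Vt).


Step 1: Vov = Vgs - Vt = 1.2 - 0.4 = 0.8 V
Step 2: gm = mu * Cox * (W/L) * Vov
Step 3: gm = 467 * 2.031e-07 * 27.2 * 0.8 = 2.06e-03 S

2.06e-03


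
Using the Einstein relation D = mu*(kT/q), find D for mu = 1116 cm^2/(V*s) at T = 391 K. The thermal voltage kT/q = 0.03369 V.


Step 1: D = mu * (kT/q)
Step 2: D = 1116 * 0.03369
Step 3: D = 37.6 cm^2/s

37.6


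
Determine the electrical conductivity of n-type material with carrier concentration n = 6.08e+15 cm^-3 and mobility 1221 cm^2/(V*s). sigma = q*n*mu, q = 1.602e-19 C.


Step 1: sigma = q * n * mu
Step 2: sigma = 1.602e-19 * 6.08e+15 * 1221
Step 3: sigma = 1.189e+00 S/cm

1.189e+00


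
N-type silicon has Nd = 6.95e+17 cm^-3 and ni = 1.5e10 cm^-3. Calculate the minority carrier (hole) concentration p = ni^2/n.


Step 1: Since Nd >> ni, n ≈ Nd = 6.95e+17 cm^-3
Step 2: p = ni^2 / n = (1.5e10)^2 / 6.95e+17
Step 3: p = 2.25e20 / 6.95e+17 = 3.24e+02 cm^-3

3.24e+02


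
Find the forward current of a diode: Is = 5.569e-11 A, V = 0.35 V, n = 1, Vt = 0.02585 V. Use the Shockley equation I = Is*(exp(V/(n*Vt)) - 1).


Step 1: V/(n*Vt) = 0.35/(1*0.02585) = 13.5397
Step 2: exp(13.5397) = 7.5896e+05
Step 3: I = 5.569e-11 * (7.5896e+05 - 1) = 4.23e-05 A

4.23e-05


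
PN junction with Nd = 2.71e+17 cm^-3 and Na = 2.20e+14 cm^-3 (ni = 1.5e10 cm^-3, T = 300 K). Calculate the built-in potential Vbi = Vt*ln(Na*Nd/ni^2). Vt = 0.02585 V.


Step 1: Compute Na*Nd/ni^2 = 2.20e+14 * 2.71e+17 / (1.5e10)^2 = 2.6498e+11
Step 2: ln(2.6498e+11) = 26.3029
Step 3: Vbi = 0.02585 * 26.3029 = 0.68 V

0.68


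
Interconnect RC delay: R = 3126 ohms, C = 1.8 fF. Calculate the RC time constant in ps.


Step 1: tau = R * C
Step 2: tau = 3126 * 1.8 fF = 3126 * 1.8e-15 F
Step 3: tau = 5.6268e-12 s = 5.6268 ps

5.6268


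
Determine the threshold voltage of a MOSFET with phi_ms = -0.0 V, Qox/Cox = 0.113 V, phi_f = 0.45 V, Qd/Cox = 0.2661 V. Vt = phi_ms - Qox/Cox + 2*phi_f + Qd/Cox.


Step 1: Vt = phi_ms - Qox/Cox + 2*phi_f + Qd/Cox
Step 2: Vt = -0.0 - 0.113 + 2*0.45 + 0.2661
Step 3: Vt = -0.0 - 0.113 + 0.9 + 0.2661
Step 4: Vt = 1.0531 V

1.0531


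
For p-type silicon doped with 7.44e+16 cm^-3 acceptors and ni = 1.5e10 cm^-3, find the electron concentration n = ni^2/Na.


Step 1: Majority hole concentration p ≈ Na = 7.44e+16 cm^-3
Step 2: n = ni^2 / Na = (1.5e10)^2 / 7.44e+16
Step 3: n = 3.02e+03 cm^-3

3.02e+03


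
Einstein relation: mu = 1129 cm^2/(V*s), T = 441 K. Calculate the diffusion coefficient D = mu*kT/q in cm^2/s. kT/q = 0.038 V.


Step 1: D = mu * (kT/q)
Step 2: D = 1129 * 0.038
Step 3: D = 42.9 cm^2/s

42.9


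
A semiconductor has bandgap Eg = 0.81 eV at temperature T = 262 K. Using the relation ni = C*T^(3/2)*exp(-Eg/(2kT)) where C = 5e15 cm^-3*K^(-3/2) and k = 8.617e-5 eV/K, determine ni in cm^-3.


Step 1: Compute kT = 8.617e-5 * 262 = 0.02257654 eV
Step 2: Exponent = -Eg/(2kT) = -0.81/(2*0.02257654) = -17.93898
Step 3: T^(3/2) = 262^1.5 = 4240.84
Step 4: ni = 5e15 * 4240.84 * exp(-17.93898) = 3.43e+11 cm^-3

3.43e+11


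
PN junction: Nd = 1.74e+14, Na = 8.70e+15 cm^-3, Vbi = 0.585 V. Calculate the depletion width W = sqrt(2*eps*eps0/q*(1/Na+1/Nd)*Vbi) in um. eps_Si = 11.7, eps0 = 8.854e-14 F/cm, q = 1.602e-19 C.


Step 1: 1/Na + 1/Nd = 1/8.70e+15 + 1/1.74e+14 = 5.86207e-15
Step 2: 2*eps*eps0/q = 2*11.7*8.854e-14/1.602e-19 = 1.293281e+07
Step 3: W^2 = 1.293281e+07 * 5.86207e-15 * 0.585 = 4.43506e-08
Step 4: W = sqrt(4.43506e-08) = 2.106e-04 cm = 2.106 um

2.106


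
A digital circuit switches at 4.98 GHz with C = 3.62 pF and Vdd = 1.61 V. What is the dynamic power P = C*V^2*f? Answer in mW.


Step 1: V^2 = 1.61^2 = 2.5921 V^2
Step 2: P = C*V^2*f = 3.62e-12 F * 2.5921 * 4.98e9 Hz
Step 3: P = 4.672934196e-02 W
Step 4: P = 46.729 mW

46.729


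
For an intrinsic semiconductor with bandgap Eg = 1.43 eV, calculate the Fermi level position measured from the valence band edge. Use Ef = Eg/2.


Step 1: For an intrinsic semiconductor, the Fermi level sits at midgap.
Step 2: Ef = Eg / 2 = 1.43 / 2 = 0.715 eV

0.715


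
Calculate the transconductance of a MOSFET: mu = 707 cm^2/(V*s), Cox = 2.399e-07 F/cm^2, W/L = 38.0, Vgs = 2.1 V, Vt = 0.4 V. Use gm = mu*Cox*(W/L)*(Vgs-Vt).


Step 1: Vov = Vgs - Vt = 2.1 - 0.4 = 1.7 V
Step 2: gm = mu * Cox * (W/L) * Vov
Step 3: gm = 707 * 2.399e-07 * 38.0 * 1.7 = 1.10e-02 S

1.10e-02


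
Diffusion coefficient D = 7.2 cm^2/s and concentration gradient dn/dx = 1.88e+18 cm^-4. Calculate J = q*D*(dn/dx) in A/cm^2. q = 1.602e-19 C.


Step 1: J = q * D * (dn/dx)
Step 2: J = 1.602e-19 * 7.2 * 1.88e+18
Step 3: J = 2.17e+00 A/cm^2

2.17e+00


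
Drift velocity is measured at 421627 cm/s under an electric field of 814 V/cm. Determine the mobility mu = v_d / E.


Step 1: mu = v_d / E
Step 2: mu = 421627 / 814
Step 3: mu = 517.97 cm^2/(V*s)

517.97


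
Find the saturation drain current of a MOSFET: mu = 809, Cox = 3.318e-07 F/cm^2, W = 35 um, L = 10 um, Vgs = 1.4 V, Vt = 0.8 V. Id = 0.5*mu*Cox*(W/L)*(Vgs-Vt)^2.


Step 1: Overdrive voltage Vov = Vgs - Vt = 1.4 - 0.8 = 0.6 V
Step 2: W/L = 35/10 = 3.5
Step 3: Id = 0.5 * 809 * 3.318e-07 * 3.5 * 0.6^2
Step 4: Id = 1.69e-04 A

1.69e-04


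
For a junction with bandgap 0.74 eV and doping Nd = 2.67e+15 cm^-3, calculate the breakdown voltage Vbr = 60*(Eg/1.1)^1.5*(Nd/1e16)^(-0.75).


Step 1: Eg/1.1 = 0.74/1.1 = 0.672727
Step 2: (Eg/1.1)^1.5 = 0.672727^1.5 = 0.551770
Step 3: (Nd/1e16)^(-0.75) = (0.267)^(-0.75) = 2.692257
Step 4: Vbr = 60 * 0.551770 * 2.692257 = 89.1 V

89.1


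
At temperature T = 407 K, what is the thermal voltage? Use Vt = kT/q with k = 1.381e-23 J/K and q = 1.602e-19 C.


Step 1: kT = 1.381e-23 * 407 = 5.62067e-21 J
Step 2: Vt = kT/q = 5.62067e-21 / 1.602e-19
Step 3: Vt = 0.03509 V

0.03509


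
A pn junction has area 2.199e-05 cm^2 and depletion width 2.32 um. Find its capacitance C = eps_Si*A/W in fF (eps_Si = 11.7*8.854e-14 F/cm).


Step 1: eps_Si = 11.7 * 8.854e-14 = 1.035918e-12 F/cm
Step 2: W in cm = 2.32 * 1e-4 = 2.32e-04 cm
Step 3: C = 1.035918e-12 * 2.199e-05 / 2.32e-04 = 9.818895e-14 F
Step 4: C = 98.19 fF

98.19


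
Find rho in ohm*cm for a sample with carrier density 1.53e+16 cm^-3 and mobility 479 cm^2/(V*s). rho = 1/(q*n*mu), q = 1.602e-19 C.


Step 1: sigma = q * n * mu = 1.602e-19 * 1.53e+16 * 479 = 1.17406e+00 S/cm
Step 2: rho = 1 / sigma = 1 / 1.17406e+00 = 0.8517 ohm*cm

0.8517


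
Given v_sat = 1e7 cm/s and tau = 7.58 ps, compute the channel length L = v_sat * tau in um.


Step 1: tau in seconds = 7.58 ps * 1e-12 = 7.5800e-12 s
Step 2: L = v_sat * tau = 1e7 * 7.5800e-12 = 7.5800e-05 cm
Step 3: L in um = 7.5800e-05 * 1e4 = 0.758 um

0.758


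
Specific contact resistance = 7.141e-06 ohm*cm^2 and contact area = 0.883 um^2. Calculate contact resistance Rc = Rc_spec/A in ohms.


Step 1: Convert area to cm^2: 0.883 um^2 = 8.8300e-09 cm^2
Step 2: Rc = Rc_spec / A = 7.141e-06 / 8.8300e-09
Step 3: Rc = 8.09e+02 ohms

8.09e+02


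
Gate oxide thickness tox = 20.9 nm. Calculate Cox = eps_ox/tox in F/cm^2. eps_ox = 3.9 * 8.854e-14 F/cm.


Step 1: eps_ox = 3.9 * 8.854e-14 = 3.45306e-13 F/cm
Step 2: tox in cm = 20.9 nm * 1e-7 = 2.0900e-06 cm
Step 3: Cox = 3.45306e-13 / 2.0900e-06 = 1.65e-07 F/cm^2

1.65e-07


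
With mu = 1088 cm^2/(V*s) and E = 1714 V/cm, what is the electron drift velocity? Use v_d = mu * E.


Step 1: v_d = mu * E
Step 2: v_d = 1088 * 1714 = 1864832
Step 3: v_d = 1.86e+06 cm/s

1.86e+06


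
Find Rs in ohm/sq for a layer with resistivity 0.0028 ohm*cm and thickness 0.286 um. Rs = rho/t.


Step 1: Convert thickness to cm: t = 0.286 um = 2.8600e-05 cm
Step 2: Rs = rho / t = 0.0028 / 2.8600e-05
Step 3: Rs = 97.9 ohm/sq

97.9


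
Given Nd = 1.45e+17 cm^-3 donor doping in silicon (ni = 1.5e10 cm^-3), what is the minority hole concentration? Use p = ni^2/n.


Step 1: Since Nd >> ni, n ≈ Nd = 1.45e+17 cm^-3
Step 2: p = ni^2 / n = (1.5e10)^2 / 1.45e+17
Step 3: p = 2.25e20 / 1.45e+17 = 1.55e+03 cm^-3

1.55e+03


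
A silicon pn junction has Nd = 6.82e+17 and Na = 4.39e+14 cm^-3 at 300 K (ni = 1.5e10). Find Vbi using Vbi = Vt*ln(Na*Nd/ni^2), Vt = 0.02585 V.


Step 1: Compute Na*Nd/ni^2 = 4.39e+14 * 6.82e+17 / (1.5e10)^2 = 1.3307e+12
Step 2: ln(1.3307e+12) = 27.9167
Step 3: Vbi = 0.02585 * 27.9167 = 0.722 V

0.722


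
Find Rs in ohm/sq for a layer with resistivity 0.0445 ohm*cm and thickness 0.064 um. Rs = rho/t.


Step 1: Convert thickness to cm: t = 0.064 um = 6.4000e-06 cm
Step 2: Rs = rho / t = 0.0445 / 6.4000e-06
Step 3: Rs = 6953.1 ohm/sq

6953.1


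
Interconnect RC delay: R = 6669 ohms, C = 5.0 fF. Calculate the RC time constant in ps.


Step 1: tau = R * C
Step 2: tau = 6669 * 5.0 fF = 6669 * 5.0e-15 F
Step 3: tau = 3.3345e-11 s = 33.345 ps

33.345


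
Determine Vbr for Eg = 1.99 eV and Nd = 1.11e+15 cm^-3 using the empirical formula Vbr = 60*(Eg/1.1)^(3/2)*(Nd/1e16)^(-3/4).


Step 1: Eg/1.1 = 1.99/1.1 = 1.809091
Step 2: (Eg/1.1)^1.5 = 1.809091^1.5 = 2.433272
Step 3: (Nd/1e16)^(-0.75) = (0.111)^(-0.75) = 5.200053
Step 4: Vbr = 60 * 2.433272 * 5.200053 = 759.2 V

759.2


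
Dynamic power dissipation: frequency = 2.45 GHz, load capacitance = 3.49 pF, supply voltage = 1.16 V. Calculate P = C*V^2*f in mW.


Step 1: V^2 = 1.16^2 = 1.3456 V^2
Step 2: P = C*V^2*f = 3.49e-12 F * 1.3456 * 2.45e9 Hz
Step 3: P = 1.15055528e-02 W
Step 4: P = 11.506 mW

11.506


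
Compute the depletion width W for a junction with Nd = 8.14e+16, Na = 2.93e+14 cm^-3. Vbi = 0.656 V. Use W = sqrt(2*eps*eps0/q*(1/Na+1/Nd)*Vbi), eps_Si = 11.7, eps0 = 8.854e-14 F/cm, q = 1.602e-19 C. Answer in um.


Step 1: 1/Na + 1/Nd = 1/2.93e+14 + 1/8.14e+16 = 3.42525e-15
Step 2: 2*eps*eps0/q = 2*11.7*8.854e-14/1.602e-19 = 1.293281e+07
Step 3: W^2 = 1.293281e+07 * 3.42525e-15 * 0.656 = 2.90596e-08
Step 4: W = sqrt(2.90596e-08) = 1.705e-04 cm = 1.705 um

1.705


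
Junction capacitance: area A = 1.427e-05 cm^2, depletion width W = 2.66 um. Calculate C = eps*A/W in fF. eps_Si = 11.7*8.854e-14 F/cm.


Step 1: eps_Si = 11.7 * 8.854e-14 = 1.035918e-12 F/cm
Step 2: W in cm = 2.66 * 1e-4 = 2.66e-04 cm
Step 3: C = 1.035918e-12 * 1.427e-05 / 2.66e-04 = 5.557350e-14 F
Step 4: C = 55.57 fF

55.57


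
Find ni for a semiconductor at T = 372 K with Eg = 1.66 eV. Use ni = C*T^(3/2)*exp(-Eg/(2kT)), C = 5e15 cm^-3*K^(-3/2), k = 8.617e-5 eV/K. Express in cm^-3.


Step 1: Compute kT = 8.617e-5 * 372 = 0.03205524 eV
Step 2: Exponent = -Eg/(2kT) = -1.66/(2*0.03205524) = -25.89280
Step 3: T^(3/2) = 372^1.5 = 7174.88
Step 4: ni = 5e15 * 7174.88 * exp(-25.89280) = 2.04e+08 cm^-3

2.04e+08


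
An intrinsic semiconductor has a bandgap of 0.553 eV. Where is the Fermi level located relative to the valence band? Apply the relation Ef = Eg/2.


Step 1: For an intrinsic semiconductor, the Fermi level sits at midgap.
Step 2: Ef = Eg / 2 = 0.553 / 2 = 0.2765 eV

0.2765


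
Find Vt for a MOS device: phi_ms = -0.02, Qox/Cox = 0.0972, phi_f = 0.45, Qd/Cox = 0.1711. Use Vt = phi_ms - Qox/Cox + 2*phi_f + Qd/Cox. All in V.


Step 1: Vt = phi_ms - Qox/Cox + 2*phi_f + Qd/Cox
Step 2: Vt = -0.02 - 0.0972 + 2*0.45 + 0.1711
Step 3: Vt = -0.02 - 0.0972 + 0.9 + 0.1711
Step 4: Vt = 0.9539 V

0.9539


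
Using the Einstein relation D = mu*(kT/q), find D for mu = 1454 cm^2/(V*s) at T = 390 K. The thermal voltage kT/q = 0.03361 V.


Step 1: D = mu * (kT/q)
Step 2: D = 1454 * 0.03361
Step 3: D = 48.87 cm^2/s

48.87


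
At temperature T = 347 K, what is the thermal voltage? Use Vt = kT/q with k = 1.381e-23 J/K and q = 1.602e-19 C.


Step 1: kT = 1.381e-23 * 347 = 4.79207e-21 J
Step 2: Vt = kT/q = 4.79207e-21 / 1.602e-19
Step 3: Vt = 0.02991 V

0.02991


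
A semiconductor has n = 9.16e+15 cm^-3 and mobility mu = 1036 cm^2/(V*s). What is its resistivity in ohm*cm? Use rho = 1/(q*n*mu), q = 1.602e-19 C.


Step 1: sigma = q * n * mu = 1.602e-19 * 9.16e+15 * 1036 = 1.52026e+00 S/cm
Step 2: rho = 1 / sigma = 1 / 1.52026e+00 = 0.6578 ohm*cm

0.6578


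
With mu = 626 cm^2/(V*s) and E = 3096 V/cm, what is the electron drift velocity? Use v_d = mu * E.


Step 1: v_d = mu * E
Step 2: v_d = 626 * 3096 = 1938096
Step 3: v_d = 1.94e+06 cm/s

1.94e+06


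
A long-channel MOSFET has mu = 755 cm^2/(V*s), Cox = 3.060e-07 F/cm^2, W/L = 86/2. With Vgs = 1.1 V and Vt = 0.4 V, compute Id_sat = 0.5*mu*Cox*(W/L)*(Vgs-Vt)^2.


Step 1: Overdrive voltage Vov = Vgs - Vt = 1.1 - 0.4 = 0.7 V
Step 2: W/L = 86/2 = 43
Step 3: Id = 0.5 * 755 * 3.060e-07 * 43 * 0.7^2
Step 4: Id = 2.43e-03 A

2.43e-03


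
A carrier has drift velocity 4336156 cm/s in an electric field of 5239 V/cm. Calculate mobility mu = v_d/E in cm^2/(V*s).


Step 1: mu = v_d / E
Step 2: mu = 4336156 / 5239
Step 3: mu = 827.67 cm^2/(V*s)

827.67


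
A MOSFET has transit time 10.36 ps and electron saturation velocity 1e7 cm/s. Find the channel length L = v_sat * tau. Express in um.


Step 1: tau in seconds = 10.36 ps * 1e-12 = 1.0360e-11 s
Step 2: L = v_sat * tau = 1e7 * 1.0360e-11 = 1.0360e-04 cm
Step 3: L in um = 1.0360e-04 * 1e4 = 1.036 um

1.036


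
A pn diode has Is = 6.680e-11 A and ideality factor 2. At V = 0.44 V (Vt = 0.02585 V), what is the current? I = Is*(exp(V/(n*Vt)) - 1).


Step 1: V/(n*Vt) = 0.44/(2*0.02585) = 8.5106
Step 2: exp(8.5106) = 4.9671e+03
Step 3: I = 6.680e-11 * (4.9671e+03 - 1) = 3.32e-07 A

3.32e-07


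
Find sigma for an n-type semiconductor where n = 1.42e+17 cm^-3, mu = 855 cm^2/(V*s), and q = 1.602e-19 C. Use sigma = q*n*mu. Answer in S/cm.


Step 1: sigma = q * n * mu
Step 2: sigma = 1.602e-19 * 1.42e+17 * 855
Step 3: sigma = 1.945e+01 S/cm

1.945e+01


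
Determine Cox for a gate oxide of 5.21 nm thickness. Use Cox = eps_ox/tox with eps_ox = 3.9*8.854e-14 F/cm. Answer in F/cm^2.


Step 1: eps_ox = 3.9 * 8.854e-14 = 3.45306e-13 F/cm
Step 2: tox in cm = 5.21 nm * 1e-7 = 5.2100e-07 cm
Step 3: Cox = 3.45306e-13 / 5.2100e-07 = 6.63e-07 F/cm^2

6.63e-07


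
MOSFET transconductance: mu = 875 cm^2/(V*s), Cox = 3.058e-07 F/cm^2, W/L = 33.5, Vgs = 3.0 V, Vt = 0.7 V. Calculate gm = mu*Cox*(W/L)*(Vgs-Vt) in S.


Step 1: Vov = Vgs - Vt = 3.0 - 0.7 = 2.3 V
Step 2: gm = mu * Cox * (W/L) * Vov
Step 3: gm = 875 * 3.058e-07 * 33.5 * 2.3 = 2.06e-02 S

2.06e-02


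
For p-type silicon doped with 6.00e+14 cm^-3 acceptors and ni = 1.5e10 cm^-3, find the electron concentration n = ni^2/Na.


Step 1: Majority hole concentration p ≈ Na = 6.00e+14 cm^-3
Step 2: n = ni^2 / Na = (1.5e10)^2 / 6.00e+14
Step 3: n = 3.75e+05 cm^-3

3.75e+05


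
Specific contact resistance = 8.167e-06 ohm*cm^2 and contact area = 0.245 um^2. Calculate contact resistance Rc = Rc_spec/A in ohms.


Step 1: Convert area to cm^2: 0.245 um^2 = 2.4500e-09 cm^2
Step 2: Rc = Rc_spec / A = 8.167e-06 / 2.4500e-09
Step 3: Rc = 3.33e+03 ohms

3.33e+03


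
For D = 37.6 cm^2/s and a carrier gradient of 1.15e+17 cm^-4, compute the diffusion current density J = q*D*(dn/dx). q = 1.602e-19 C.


Step 1: J = q * D * (dn/dx)
Step 2: J = 1.602e-19 * 37.6 * 1.15e+17
Step 3: J = 6.93e-01 A/cm^2

6.93e-01


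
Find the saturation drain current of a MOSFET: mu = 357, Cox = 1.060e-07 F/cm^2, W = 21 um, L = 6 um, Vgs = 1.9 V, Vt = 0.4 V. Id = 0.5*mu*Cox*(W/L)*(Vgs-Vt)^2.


Step 1: Overdrive voltage Vov = Vgs - Vt = 1.9 - 0.4 = 1.5 V
Step 2: W/L = 21/6 = 3.5
Step 3: Id = 0.5 * 357 * 1.060e-07 * 3.5 * 1.5^2
Step 4: Id = 1.49e-04 A

1.49e-04


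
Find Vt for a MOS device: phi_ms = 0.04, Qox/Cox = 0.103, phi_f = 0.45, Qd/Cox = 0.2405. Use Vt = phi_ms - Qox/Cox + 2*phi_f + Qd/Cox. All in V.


Step 1: Vt = phi_ms - Qox/Cox + 2*phi_f + Qd/Cox
Step 2: Vt = 0.04 - 0.103 + 2*0.45 + 0.2405
Step 3: Vt = 0.04 - 0.103 + 0.9 + 0.2405
Step 4: Vt = 1.0775 V

1.0775


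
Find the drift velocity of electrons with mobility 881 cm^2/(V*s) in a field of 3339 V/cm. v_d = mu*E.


Step 1: v_d = mu * E
Step 2: v_d = 881 * 3339 = 2941659
Step 3: v_d = 2.94e+06 cm/s

2.94e+06


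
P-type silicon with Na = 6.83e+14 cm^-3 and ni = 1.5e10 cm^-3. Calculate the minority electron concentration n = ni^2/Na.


Step 1: Majority hole concentration p ≈ Na = 6.83e+14 cm^-3
Step 2: n = ni^2 / Na = (1.5e10)^2 / 6.83e+14
Step 3: n = 3.29e+05 cm^-3

3.29e+05


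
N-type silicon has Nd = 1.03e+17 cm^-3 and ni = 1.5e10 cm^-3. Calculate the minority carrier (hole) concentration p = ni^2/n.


Step 1: Since Nd >> ni, n ≈ Nd = 1.03e+17 cm^-3
Step 2: p = ni^2 / n = (1.5e10)^2 / 1.03e+17
Step 3: p = 2.25e20 / 1.03e+17 = 2.18e+03 cm^-3

2.18e+03


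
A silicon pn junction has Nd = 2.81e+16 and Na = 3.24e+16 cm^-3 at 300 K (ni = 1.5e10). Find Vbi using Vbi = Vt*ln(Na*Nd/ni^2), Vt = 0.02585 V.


Step 1: Compute Na*Nd/ni^2 = 3.24e+16 * 2.81e+16 / (1.5e10)^2 = 4.0464e+12
Step 2: ln(4.0464e+12) = 29.0288
Step 3: Vbi = 0.02585 * 29.0288 = 0.75 V

0.75


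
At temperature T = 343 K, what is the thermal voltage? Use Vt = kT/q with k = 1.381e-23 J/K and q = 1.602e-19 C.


Step 1: kT = 1.381e-23 * 343 = 4.73683e-21 J
Step 2: Vt = kT/q = 4.73683e-21 / 1.602e-19
Step 3: Vt = 0.02957 V

0.02957


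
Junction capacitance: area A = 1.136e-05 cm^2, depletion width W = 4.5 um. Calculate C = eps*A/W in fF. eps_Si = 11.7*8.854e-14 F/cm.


Step 1: eps_Si = 11.7 * 8.854e-14 = 1.035918e-12 F/cm
Step 2: W in cm = 4.5 * 1e-4 = 4.50e-04 cm
Step 3: C = 1.035918e-12 * 1.136e-05 / 4.50e-04 = 2.615117e-14 F
Step 4: C = 26.15 fF

26.15


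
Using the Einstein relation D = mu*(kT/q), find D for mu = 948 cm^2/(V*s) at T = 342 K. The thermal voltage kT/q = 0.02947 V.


Step 1: D = mu * (kT/q)
Step 2: D = 948 * 0.02947
Step 3: D = 27.94 cm^2/s

27.94


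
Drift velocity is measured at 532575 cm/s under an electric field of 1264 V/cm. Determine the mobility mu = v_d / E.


Step 1: mu = v_d / E
Step 2: mu = 532575 / 1264
Step 3: mu = 421.34 cm^2/(V*s)

421.34


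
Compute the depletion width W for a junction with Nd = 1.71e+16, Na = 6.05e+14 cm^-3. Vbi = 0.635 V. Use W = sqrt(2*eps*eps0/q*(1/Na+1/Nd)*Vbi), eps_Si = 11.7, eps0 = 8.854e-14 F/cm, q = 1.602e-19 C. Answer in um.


Step 1: 1/Na + 1/Nd = 1/6.05e+14 + 1/1.71e+16 = 1.71137e-15
Step 2: 2*eps*eps0/q = 2*11.7*8.854e-14/1.602e-19 = 1.293281e+07
Step 3: W^2 = 1.293281e+07 * 1.71137e-15 * 0.635 = 1.40543e-08
Step 4: W = sqrt(1.40543e-08) = 1.186e-04 cm = 1.186 um

1.186


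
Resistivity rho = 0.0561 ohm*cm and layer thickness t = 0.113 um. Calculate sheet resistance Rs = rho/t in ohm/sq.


Step 1: Convert thickness to cm: t = 0.113 um = 1.1300e-05 cm
Step 2: Rs = rho / t = 0.0561 / 1.1300e-05
Step 3: Rs = 4964.6 ohm/sq

4964.6


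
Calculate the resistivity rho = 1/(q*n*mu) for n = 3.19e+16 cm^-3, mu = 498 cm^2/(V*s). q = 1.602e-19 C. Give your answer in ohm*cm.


Step 1: sigma = q * n * mu = 1.602e-19 * 3.19e+16 * 498 = 2.54497e+00 S/cm
Step 2: rho = 1 / sigma = 1 / 2.54497e+00 = 0.3929 ohm*cm

0.3929


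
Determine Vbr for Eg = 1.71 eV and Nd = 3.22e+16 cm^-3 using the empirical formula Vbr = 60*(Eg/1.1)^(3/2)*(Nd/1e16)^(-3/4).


Step 1: Eg/1.1 = 1.71/1.1 = 1.554545
Step 2: (Eg/1.1)^1.5 = 1.554545^1.5 = 1.938228
Step 3: (Nd/1e16)^(-0.75) = (3.22)^(-0.75) = 0.416014
Step 4: Vbr = 60 * 1.938228 * 0.416014 = 48.4 V

48.4


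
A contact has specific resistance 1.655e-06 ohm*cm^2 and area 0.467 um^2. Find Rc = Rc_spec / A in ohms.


Step 1: Convert area to cm^2: 0.467 um^2 = 4.6700e-09 cm^2
Step 2: Rc = Rc_spec / A = 1.655e-06 / 4.6700e-09
Step 3: Rc = 3.54e+02 ohms

3.54e+02


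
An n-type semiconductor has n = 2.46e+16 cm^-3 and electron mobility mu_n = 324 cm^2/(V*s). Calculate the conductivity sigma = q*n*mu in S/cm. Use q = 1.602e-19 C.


Step 1: sigma = q * n * mu
Step 2: sigma = 1.602e-19 * 2.46e+16 * 324
Step 3: sigma = 1.277e+00 S/cm

1.277e+00


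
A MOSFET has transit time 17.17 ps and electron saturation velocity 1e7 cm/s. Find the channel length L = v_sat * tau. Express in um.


Step 1: tau in seconds = 17.17 ps * 1e-12 = 1.7170e-11 s
Step 2: L = v_sat * tau = 1e7 * 1.7170e-11 = 1.7170e-04 cm
Step 3: L in um = 1.7170e-04 * 1e4 = 1.717 um

1.717


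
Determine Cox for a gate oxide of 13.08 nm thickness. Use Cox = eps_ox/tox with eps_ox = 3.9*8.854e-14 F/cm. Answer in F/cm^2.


Step 1: eps_ox = 3.9 * 8.854e-14 = 3.45306e-13 F/cm
Step 2: tox in cm = 13.08 nm * 1e-7 = 1.3080e-06 cm
Step 3: Cox = 3.45306e-13 / 1.3080e-06 = 2.64e-07 F/cm^2

2.64e-07


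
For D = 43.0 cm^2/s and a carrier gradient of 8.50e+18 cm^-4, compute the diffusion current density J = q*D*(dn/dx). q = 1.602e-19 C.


Step 1: J = q * D * (dn/dx)
Step 2: J = 1.602e-19 * 43.0 * 8.50e+18
Step 3: J = 5.86e+01 A/cm^2

5.86e+01


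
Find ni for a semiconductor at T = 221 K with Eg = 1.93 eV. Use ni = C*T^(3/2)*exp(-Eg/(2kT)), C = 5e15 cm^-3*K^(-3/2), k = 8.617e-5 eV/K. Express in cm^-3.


Step 1: Compute kT = 8.617e-5 * 221 = 0.01904357 eV
Step 2: Exponent = -Eg/(2kT) = -1.93/(2*0.01904357) = -50.67327
Step 3: T^(3/2) = 221^1.5 = 3285.40
Step 4: ni = 5e15 * 3285.40 * exp(-50.67327) = 1.62e-03 cm^-3

1.62e-03


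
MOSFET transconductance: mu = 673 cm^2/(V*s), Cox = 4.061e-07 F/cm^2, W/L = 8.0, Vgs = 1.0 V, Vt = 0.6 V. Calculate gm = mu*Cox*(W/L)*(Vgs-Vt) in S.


Step 1: Vov = Vgs - Vt = 1.0 - 0.6 = 0.4 V
Step 2: gm = mu * Cox * (W/L) * Vov
Step 3: gm = 673 * 4.061e-07 * 8.0 * 0.4 = 8.75e-04 S

8.75e-04


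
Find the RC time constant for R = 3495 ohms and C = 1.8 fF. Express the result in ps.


Step 1: tau = R * C
Step 2: tau = 3495 * 1.8 fF = 3495 * 1.8e-15 F
Step 3: tau = 6.291e-12 s = 6.291 ps

6.291


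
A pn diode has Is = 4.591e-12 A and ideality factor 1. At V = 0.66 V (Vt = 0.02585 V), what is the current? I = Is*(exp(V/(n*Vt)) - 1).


Step 1: V/(n*Vt) = 0.66/(1*0.02585) = 25.5319
Step 2: exp(25.5319) = 1.2256e+11
Step 3: I = 4.591e-12 * (1.2256e+11 - 1) = 5.63e-01 A

5.63e-01


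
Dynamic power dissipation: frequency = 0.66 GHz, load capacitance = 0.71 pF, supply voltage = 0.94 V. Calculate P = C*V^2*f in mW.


Step 1: V^2 = 0.94^2 = 0.8836 V^2
Step 2: P = C*V^2*f = 0.71e-12 F * 0.8836 * 0.66e9 Hz
Step 3: P = 4.1405496e-04 W
Step 4: P = 0.414 mW

0.414


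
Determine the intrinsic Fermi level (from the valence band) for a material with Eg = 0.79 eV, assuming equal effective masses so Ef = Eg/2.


Step 1: For an intrinsic semiconductor, the Fermi level sits at midgap.
Step 2: Ef = Eg / 2 = 0.79 / 2 = 0.395 eV

0.395


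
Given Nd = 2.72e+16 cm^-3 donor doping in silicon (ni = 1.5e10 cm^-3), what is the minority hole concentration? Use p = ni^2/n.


Step 1: Since Nd >> ni, n ≈ Nd = 2.72e+16 cm^-3
Step 2: p = ni^2 / n = (1.5e10)^2 / 2.72e+16
Step 3: p = 2.25e20 / 2.72e+16 = 8.27e+03 cm^-3

8.27e+03


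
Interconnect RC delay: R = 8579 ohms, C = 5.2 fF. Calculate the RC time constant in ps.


Step 1: tau = R * C
Step 2: tau = 8579 * 5.2 fF = 8579 * 5.2e-15 F
Step 3: tau = 4.46108e-11 s = 44.6108 ps

44.6108


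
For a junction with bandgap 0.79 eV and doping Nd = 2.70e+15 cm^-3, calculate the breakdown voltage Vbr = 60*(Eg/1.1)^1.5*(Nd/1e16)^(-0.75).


Step 1: Eg/1.1 = 0.79/1.1 = 0.718182
Step 2: (Eg/1.1)^1.5 = 0.718182^1.5 = 0.608628
Step 3: (Nd/1e16)^(-0.75) = (0.27)^(-0.75) = 2.669790
Step 4: Vbr = 60 * 0.608628 * 2.669790 = 97.5 V

97.5


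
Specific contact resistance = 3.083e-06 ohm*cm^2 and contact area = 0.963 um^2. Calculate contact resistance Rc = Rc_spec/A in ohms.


Step 1: Convert area to cm^2: 0.963 um^2 = 9.6300e-09 cm^2
Step 2: Rc = Rc_spec / A = 3.083e-06 / 9.6300e-09
Step 3: Rc = 3.20e+02 ohms

3.20e+02


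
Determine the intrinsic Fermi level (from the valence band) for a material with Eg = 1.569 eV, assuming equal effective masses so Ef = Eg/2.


Step 1: For an intrinsic semiconductor, the Fermi level sits at midgap.
Step 2: Ef = Eg / 2 = 1.569 / 2 = 0.7845 eV

0.7845


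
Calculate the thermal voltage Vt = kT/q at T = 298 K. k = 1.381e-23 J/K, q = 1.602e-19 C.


Step 1: kT = 1.381e-23 * 298 = 4.11538e-21 J
Step 2: Vt = kT/q = 4.11538e-21 / 1.602e-19
Step 3: Vt = 0.02569 V

0.02569


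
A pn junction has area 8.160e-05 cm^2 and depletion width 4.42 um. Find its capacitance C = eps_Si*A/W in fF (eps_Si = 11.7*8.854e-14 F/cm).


Step 1: eps_Si = 11.7 * 8.854e-14 = 1.035918e-12 F/cm
Step 2: W in cm = 4.42 * 1e-4 = 4.42e-04 cm
Step 3: C = 1.035918e-12 * 8.160e-05 / 4.42e-04 = 1.912464e-13 F
Step 4: C = 191.25 fF

191.25


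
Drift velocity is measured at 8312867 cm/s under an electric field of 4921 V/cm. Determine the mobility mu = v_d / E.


Step 1: mu = v_d / E
Step 2: mu = 8312867 / 4921
Step 3: mu = 1689.26 cm^2/(V*s)

1689.26


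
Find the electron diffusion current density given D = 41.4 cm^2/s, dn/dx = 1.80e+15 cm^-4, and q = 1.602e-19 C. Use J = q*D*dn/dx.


Step 1: J = q * D * (dn/dx)
Step 2: J = 1.602e-19 * 41.4 * 1.80e+15
Step 3: J = 1.19e-02 A/cm^2

1.19e-02


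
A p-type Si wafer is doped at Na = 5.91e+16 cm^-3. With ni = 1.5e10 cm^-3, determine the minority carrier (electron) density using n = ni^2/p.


Step 1: Majority hole concentration p ≈ Na = 5.91e+16 cm^-3
Step 2: n = ni^2 / Na = (1.5e10)^2 / 5.91e+16
Step 3: n = 3.81e+03 cm^-3

3.81e+03


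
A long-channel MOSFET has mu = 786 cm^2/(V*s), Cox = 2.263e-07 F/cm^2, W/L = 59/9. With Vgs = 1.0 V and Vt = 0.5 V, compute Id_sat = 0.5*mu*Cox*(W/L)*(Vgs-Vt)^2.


Step 1: Overdrive voltage Vov = Vgs - Vt = 1.0 - 0.5 = 0.5 V
Step 2: W/L = 59/9 = 6.55556
Step 3: Id = 0.5 * 786 * 2.263e-07 * 6.55556 * 0.5^2
Step 4: Id = 1.46e-04 A

1.46e-04


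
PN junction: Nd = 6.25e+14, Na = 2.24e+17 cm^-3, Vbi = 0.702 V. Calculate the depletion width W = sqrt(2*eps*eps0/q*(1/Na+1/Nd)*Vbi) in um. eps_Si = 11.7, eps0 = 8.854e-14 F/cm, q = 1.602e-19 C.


Step 1: 1/Na + 1/Nd = 1/2.24e+17 + 1/6.25e+14 = 1.60446e-15
Step 2: 2*eps*eps0/q = 2*11.7*8.854e-14/1.602e-19 = 1.293281e+07
Step 3: W^2 = 1.293281e+07 * 1.60446e-15 * 0.702 = 1.45666e-08
Step 4: W = sqrt(1.45666e-08) = 1.207e-04 cm = 1.207 um

1.207


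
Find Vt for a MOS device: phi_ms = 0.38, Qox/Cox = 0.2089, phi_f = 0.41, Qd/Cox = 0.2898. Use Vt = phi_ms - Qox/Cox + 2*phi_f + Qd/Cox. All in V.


Step 1: Vt = phi_ms - Qox/Cox + 2*phi_f + Qd/Cox
Step 2: Vt = 0.38 - 0.2089 + 2*0.41 + 0.2898
Step 3: Vt = 0.38 - 0.2089 + 0.82 + 0.2898
Step 4: Vt = 1.2809 V

1.2809


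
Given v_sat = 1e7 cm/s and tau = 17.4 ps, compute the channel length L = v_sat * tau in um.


Step 1: tau in seconds = 17.4 ps * 1e-12 = 1.7400e-11 s
Step 2: L = v_sat * tau = 1e7 * 1.7400e-11 = 1.7400e-04 cm
Step 3: L in um = 1.7400e-04 * 1e4 = 1.74 um

1.74


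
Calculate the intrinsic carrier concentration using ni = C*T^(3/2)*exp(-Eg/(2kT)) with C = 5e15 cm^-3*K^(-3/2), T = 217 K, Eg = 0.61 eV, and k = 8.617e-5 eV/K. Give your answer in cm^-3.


Step 1: Compute kT = 8.617e-5 * 217 = 0.01869889 eV
Step 2: Exponent = -Eg/(2kT) = -0.61/(2*0.01869889) = -16.31113
Step 3: T^(3/2) = 217^1.5 = 3196.61
Step 4: ni = 5e15 * 3196.61 * exp(-16.31113) = 1.32e+12 cm^-3

1.32e+12


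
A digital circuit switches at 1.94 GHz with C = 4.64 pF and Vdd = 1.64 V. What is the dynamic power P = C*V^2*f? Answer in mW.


Step 1: V^2 = 1.64^2 = 2.6896 V^2
Step 2: P = C*V^2*f = 4.64e-12 F * 2.6896 * 1.94e9 Hz
Step 3: P = 2.421070336e-02 W
Step 4: P = 24.211 mW

24.211


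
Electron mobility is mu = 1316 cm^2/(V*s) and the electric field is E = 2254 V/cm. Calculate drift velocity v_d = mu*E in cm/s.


Step 1: v_d = mu * E
Step 2: v_d = 1316 * 2254 = 2966264
Step 3: v_d = 2.97e+06 cm/s

2.97e+06


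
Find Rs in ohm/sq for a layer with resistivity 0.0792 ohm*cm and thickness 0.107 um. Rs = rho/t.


Step 1: Convert thickness to cm: t = 0.107 um = 1.0700e-05 cm
Step 2: Rs = rho / t = 0.0792 / 1.0700e-05
Step 3: Rs = 7401.9 ohm/sq

7401.9


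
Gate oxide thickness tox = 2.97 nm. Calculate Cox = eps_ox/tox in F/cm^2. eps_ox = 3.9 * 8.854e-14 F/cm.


Step 1: eps_ox = 3.9 * 8.854e-14 = 3.45306e-13 F/cm
Step 2: tox in cm = 2.97 nm * 1e-7 = 2.9700e-07 cm
Step 3: Cox = 3.45306e-13 / 2.9700e-07 = 1.16e-06 F/cm^2

1.16e-06


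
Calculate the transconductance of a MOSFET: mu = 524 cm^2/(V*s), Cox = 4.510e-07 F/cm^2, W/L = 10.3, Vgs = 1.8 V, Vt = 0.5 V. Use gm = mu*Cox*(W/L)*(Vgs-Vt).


Step 1: Vov = Vgs - Vt = 1.8 - 0.5 = 1.3 V
Step 2: gm = mu * Cox * (W/L) * Vov
Step 3: gm = 524 * 4.510e-07 * 10.3 * 1.3 = 3.16e-03 S

3.16e-03


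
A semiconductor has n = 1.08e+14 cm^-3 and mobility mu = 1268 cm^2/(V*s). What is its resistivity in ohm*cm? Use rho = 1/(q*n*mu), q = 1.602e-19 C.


Step 1: sigma = q * n * mu = 1.602e-19 * 1.08e+14 * 1268 = 2.19384e-02 S/cm
Step 2: rho = 1 / sigma = 1 / 2.19384e-02 = 45.58 ohm*cm

45.58


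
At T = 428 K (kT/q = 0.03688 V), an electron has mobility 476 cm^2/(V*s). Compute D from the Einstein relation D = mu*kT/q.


Step 1: D = mu * (kT/q)
Step 2: D = 476 * 0.03688
Step 3: D = 17.55 cm^2/s

17.55


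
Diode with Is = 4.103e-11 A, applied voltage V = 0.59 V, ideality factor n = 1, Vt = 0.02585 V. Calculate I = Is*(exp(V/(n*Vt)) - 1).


Step 1: V/(n*Vt) = 0.59/(1*0.02585) = 22.8240
Step 2: exp(22.8240) = 8.1722e+09
Step 3: I = 4.103e-11 * (8.1722e+09 - 1) = 3.35e-01 A

3.35e-01


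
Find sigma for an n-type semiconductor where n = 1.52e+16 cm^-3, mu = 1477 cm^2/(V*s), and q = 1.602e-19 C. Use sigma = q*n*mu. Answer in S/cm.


Step 1: sigma = q * n * mu
Step 2: sigma = 1.602e-19 * 1.52e+16 * 1477
Step 3: sigma = 3.597e+00 S/cm

3.597e+00


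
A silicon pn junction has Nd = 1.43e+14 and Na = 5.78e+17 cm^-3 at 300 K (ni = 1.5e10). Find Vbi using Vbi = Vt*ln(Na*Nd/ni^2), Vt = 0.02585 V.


Step 1: Compute Na*Nd/ni^2 = 5.78e+17 * 1.43e+14 / (1.5e10)^2 = 3.6735e+11
Step 2: ln(3.6735e+11) = 26.6296
Step 3: Vbi = 0.02585 * 26.6296 = 0.688 V

0.688


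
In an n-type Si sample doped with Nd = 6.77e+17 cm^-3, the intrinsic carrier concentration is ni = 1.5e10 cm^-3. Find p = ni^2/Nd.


Step 1: Since Nd >> ni, n ≈ Nd = 6.77e+17 cm^-3
Step 2: p = ni^2 / n = (1.5e10)^2 / 6.77e+17
Step 3: p = 2.25e20 / 6.77e+17 = 3.32e+02 cm^-3

3.32e+02


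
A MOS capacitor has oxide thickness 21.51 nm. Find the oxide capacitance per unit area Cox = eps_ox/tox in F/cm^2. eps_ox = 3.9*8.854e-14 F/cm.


Step 1: eps_ox = 3.9 * 8.854e-14 = 3.45306e-13 F/cm
Step 2: tox in cm = 21.51 nm * 1e-7 = 2.1510e-06 cm
Step 3: Cox = 3.45306e-13 / 2.1510e-06 = 1.61e-07 F/cm^2

1.61e-07


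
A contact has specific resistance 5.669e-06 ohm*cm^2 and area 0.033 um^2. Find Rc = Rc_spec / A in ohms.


Step 1: Convert area to cm^2: 0.033 um^2 = 3.3000e-10 cm^2
Step 2: Rc = Rc_spec / A = 5.669e-06 / 3.3000e-10
Step 3: Rc = 1.72e+04 ohms

1.72e+04


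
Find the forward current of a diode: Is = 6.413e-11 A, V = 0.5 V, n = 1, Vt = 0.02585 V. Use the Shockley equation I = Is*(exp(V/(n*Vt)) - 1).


Step 1: V/(n*Vt) = 0.5/(1*0.02585) = 19.3424
Step 2: exp(19.3424) = 2.5136e+08
Step 3: I = 6.413e-11 * (2.5136e+08 - 1) = 1.61e-02 A

1.61e-02


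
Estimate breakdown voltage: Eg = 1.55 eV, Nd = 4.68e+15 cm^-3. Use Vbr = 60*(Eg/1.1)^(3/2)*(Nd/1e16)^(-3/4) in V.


Step 1: Eg/1.1 = 1.55/1.1 = 1.409091
Step 2: (Eg/1.1)^1.5 = 1.409091^1.5 = 1.672663
Step 3: (Nd/1e16)^(-0.75) = (0.468)^(-0.75) = 1.767322
Step 4: Vbr = 60 * 1.672663 * 1.767322 = 177.4 V

177.4


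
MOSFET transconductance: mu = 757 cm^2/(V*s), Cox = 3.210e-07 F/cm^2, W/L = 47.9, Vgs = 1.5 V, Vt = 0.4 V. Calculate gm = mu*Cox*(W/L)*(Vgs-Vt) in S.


Step 1: Vov = Vgs - Vt = 1.5 - 0.4 = 1.1 V
Step 2: gm = mu * Cox * (W/L) * Vov
Step 3: gm = 757 * 3.210e-07 * 47.9 * 1.1 = 1.28e-02 S

1.28e-02


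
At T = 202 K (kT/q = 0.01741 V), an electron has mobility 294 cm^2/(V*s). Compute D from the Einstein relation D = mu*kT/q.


Step 1: D = mu * (kT/q)
Step 2: D = 294 * 0.01741
Step 3: D = 5.12 cm^2/s

5.12


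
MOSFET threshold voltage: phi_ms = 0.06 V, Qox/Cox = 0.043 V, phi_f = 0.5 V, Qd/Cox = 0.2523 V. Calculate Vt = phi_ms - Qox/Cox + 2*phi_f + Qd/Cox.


Step 1: Vt = phi_ms - Qox/Cox + 2*phi_f + Qd/Cox
Step 2: Vt = 0.06 - 0.043 + 2*0.5 + 0.2523
Step 3: Vt = 0.06 - 0.043 + 1.0 + 0.2523
Step 4: Vt = 1.2693 V

1.2693


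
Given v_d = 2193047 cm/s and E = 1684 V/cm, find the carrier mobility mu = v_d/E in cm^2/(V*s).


Step 1: mu = v_d / E
Step 2: mu = 2193047 / 1684
Step 3: mu = 1302.28 cm^2/(V*s)

1302.28


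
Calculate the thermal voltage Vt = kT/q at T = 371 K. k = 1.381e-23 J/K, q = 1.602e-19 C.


Step 1: kT = 1.381e-23 * 371 = 5.12351e-21 J
Step 2: Vt = kT/q = 5.12351e-21 / 1.602e-19
Step 3: Vt = 0.03198 V

0.03198


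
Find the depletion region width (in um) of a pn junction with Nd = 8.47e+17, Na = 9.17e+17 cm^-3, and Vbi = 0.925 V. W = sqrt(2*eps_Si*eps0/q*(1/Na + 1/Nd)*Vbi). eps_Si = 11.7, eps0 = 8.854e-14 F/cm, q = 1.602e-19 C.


Step 1: 1/Na + 1/Nd = 1/9.17e+17 + 1/8.47e+17 = 2.27115e-18
Step 2: 2*eps*eps0/q = 2*11.7*8.854e-14/1.602e-19 = 1.293281e+07
Step 3: W^2 = 1.293281e+07 * 2.27115e-18 * 0.925 = 2.71694e-11
Step 4: W = sqrt(2.71694e-11) = 5.212e-06 cm = 0.05212 um

0.05212


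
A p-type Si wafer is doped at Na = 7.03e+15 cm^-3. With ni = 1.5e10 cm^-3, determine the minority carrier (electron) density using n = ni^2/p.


Step 1: Majority hole concentration p ≈ Na = 7.03e+15 cm^-3
Step 2: n = ni^2 / Na = (1.5e10)^2 / 7.03e+15
Step 3: n = 3.20e+04 cm^-3

3.20e+04


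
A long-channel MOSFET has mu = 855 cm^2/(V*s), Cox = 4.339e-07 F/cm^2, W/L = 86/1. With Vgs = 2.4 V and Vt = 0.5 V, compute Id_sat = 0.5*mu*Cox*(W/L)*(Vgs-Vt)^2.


Step 1: Overdrive voltage Vov = Vgs - Vt = 2.4 - 0.5 = 1.9 V
Step 2: W/L = 86/1 = 86
Step 3: Id = 0.5 * 855 * 4.339e-07 * 86 * 1.9^2
Step 4: Id = 5.76e-02 A

5.76e-02


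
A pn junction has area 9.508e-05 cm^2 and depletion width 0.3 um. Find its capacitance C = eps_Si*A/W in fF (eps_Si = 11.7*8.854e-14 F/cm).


Step 1: eps_Si = 11.7 * 8.854e-14 = 1.035918e-12 F/cm
Step 2: W in cm = 0.3 * 1e-4 = 3.00e-05 cm
Step 3: C = 1.035918e-12 * 9.508e-05 / 3.00e-05 = 3.283169e-12 F
Step 4: C = 3283.17 fF

3283.17


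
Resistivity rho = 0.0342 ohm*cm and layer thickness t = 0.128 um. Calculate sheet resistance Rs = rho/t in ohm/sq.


Step 1: Convert thickness to cm: t = 0.128 um = 1.2800e-05 cm
Step 2: Rs = rho / t = 0.0342 / 1.2800e-05
Step 3: Rs = 2671.9 ohm/sq

2671.9


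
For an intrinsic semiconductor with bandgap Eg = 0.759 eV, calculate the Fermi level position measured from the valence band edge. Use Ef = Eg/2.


Step 1: For an intrinsic semiconductor, the Fermi level sits at midgap.
Step 2: Ef = Eg / 2 = 0.759 / 2 = 0.3795 eV

0.3795


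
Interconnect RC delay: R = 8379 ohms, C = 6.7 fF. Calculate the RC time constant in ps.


Step 1: tau = R * C
Step 2: tau = 8379 * 6.7 fF = 8379 * 6.7e-15 F
Step 3: tau = 5.61393e-11 s = 56.1393 ps

56.1393


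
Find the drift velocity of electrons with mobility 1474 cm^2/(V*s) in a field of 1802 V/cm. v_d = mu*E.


Step 1: v_d = mu * E
Step 2: v_d = 1474 * 1802 = 2656148
Step 3: v_d = 2.66e+06 cm/s

2.66e+06
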